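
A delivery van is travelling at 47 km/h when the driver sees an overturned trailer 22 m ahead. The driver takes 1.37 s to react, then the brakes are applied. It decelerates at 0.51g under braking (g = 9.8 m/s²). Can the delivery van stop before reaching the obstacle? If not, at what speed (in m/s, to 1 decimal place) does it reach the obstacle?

No — it strikes the obstacle at 11.4 m/s

47 km/h ÷ 3.6 = 13.0556 m/s.
a = 0.51 × 9.8 = 4.998 m/s².
Reaction distance = 13.0556 × 1.37 = 17.886 m.
Braking distance needed to stop: v²/(2a) = 170.449 / 9.996 = 17.052 m, so total needed = 17.886 + 17.052 = 34.938 m > 22 m — it cannot stop.
Distance remaining when braking begins: 22 − 17.886 = 4.114 m.
v² = v₀² − 2a·d = 170.449 − 2 × 4.998 × 4.114 = 129.325 m²/s².
v = √129.325 = 11.372 m/s.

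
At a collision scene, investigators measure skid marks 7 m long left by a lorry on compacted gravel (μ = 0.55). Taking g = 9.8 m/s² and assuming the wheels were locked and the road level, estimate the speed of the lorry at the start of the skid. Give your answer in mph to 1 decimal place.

Deceleration a = μg = 0.55 × 9.8 = 5.390 m/s².
v = √(2a·d) = √(2 × 5.390 × 7) = √75.460 = 8.6868 m/s.
= 8.6868 ÷ 0.44704 = 19.432 mph.

Initial speed ≈ 19.4 mph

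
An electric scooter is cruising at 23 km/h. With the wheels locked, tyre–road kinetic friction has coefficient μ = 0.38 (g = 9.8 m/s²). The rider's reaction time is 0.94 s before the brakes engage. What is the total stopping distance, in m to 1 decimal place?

Total stopping distance ≈ 11.5 m

23 km/h ÷ 3.6 = 6.3889 m/s.
a = μg = 0.38 × 9.8 = 3.724 m/s².
Reaction distance = v·t_r = 6.3889 × 0.94 = 6.006 m.
Braking distance = v²/(2a) = 6.3889² / (2 × 3.724) = 40.818 / 7.448 = 5.480 m.
Total = 6.006 + 5.480 = 11.486 m.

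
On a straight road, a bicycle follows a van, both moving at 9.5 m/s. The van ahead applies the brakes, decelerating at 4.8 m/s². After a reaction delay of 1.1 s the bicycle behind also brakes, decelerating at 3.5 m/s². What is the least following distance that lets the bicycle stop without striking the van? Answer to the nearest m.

Leader travels v²/(2a_L) = 90.250 / 9.600 = 9.401 m before stopping.
Follower covers v·t_r = 9.5000 × 1.1 = 10.450 m while reacting, then v²/(2a_F) = 90.250 / 7.000 = 12.893 m while braking, for a total of 10.450 + 12.893 = 23.343 m.
Since a_F ≤ a_L and the follower starts braking later, the follower is never slower than the leader, so the closest approach is when both have stopped.
Minimum gap = 23.343 − 9.401 = 13.942 m.

Minimum gap ≈ 14 m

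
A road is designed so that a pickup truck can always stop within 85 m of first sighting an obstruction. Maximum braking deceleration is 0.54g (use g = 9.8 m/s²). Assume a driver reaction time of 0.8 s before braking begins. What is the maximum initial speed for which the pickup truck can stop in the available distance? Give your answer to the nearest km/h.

a = 0.54 × 9.8 = 5.292 m/s².
Stopping distance: v·t_r + v²/(2a) = 85 with t_r = 0.8 s and a = 5.292 m/s².
So v² + 8.467 v − 899.64 = 0.
Positive root: v = −a·t_r + √((a·t_r)² + 2a·d) = −4.234 + √(17.927 + 899.64) = 26.0574 m/s.
26.0574 m/s × 3.6 = 93.807 km/h.

Maximum speed ≈ 94 km/h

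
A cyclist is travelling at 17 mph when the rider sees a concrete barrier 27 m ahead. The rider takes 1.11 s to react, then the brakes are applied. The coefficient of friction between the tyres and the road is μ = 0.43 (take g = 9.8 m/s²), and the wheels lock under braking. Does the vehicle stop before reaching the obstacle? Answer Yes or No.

Yes

17 mph × 0.44704 = 7.5997 m/s.
a = μg = 0.43 × 9.8 = 4.214 m/s².
Reaction distance = 7.5997 × 1.11 = 8.436 m.
Braking distance = v²/(2a) = 57.755 / 8.428 = 6.853 m.
Total stopping distance = 8.436 + 6.853 = 15.289 m, vs 27 m available — it stops with 27 − 15.289 = 11.711 m to spare.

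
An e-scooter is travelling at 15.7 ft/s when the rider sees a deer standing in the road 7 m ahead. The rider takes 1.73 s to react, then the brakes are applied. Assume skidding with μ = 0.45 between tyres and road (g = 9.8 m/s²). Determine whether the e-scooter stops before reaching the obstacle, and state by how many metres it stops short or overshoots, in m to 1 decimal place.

No — it overshoots by 3.9 m

15.7 ft/s × 0.3048 = 4.7854 m/s.
a = μg = 0.45 × 9.8 = 4.410 m/s².
Reaction distance = 4.7854 × 1.73 = 8.279 m.
Braking distance = v²/(2a) = 22.900 / 8.820 = 2.596 m.
Total stopping distance = 8.279 + 2.596 = 10.875 m, vs 7 m available — it cannot stop in time and overshoots by 10.875 − 7 = 3.875 m.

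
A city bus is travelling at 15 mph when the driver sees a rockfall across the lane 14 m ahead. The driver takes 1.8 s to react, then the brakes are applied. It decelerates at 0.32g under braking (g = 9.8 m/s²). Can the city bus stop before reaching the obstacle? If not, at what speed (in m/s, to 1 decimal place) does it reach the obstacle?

No — it strikes the obstacle at 5.7 m/s

15 mph × 0.44704 = 6.7056 m/s.
a = 0.32 × 9.8 = 3.136 m/s².
Reaction distance = 6.7056 × 1.8 = 12.070 m.
Braking distance needed to stop: v²/(2a) = 44.965 / 6.272 = 7.169 m, so total needed = 12.070 + 7.169 = 19.239 m > 14 m — it cannot stop.
Distance remaining when braking begins: 14 − 12.070 = 1.930 m.
v² = v₀² − 2a·d = 44.965 − 2 × 3.136 × 1.930 = 32.860 m²/s².
v = √32.860 = 5.732 m/s.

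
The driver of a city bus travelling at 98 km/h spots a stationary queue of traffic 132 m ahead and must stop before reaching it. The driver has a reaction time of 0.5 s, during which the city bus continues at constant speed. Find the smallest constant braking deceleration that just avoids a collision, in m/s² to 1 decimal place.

98 km/h ÷ 3.6 = 27.2222 m/s.
Distance covered during reaction = 27.2222 × 0.5 = 13.611 m.
Distance available for braking: 132 − 13.611 = 118.389 m.
v² = 2a·d ⇒ a = v²/(2d) = 27.2222² / (2 × 118.389) = 741.048 / 236.778 = 3.1297 m/s².

Required deceleration ≈ 3.1 m/s²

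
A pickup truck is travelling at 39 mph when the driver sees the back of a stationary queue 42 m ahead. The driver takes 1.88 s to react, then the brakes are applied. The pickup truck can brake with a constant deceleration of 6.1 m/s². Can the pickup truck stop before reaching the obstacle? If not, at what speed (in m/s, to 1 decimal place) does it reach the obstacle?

39 mph × 0.44704 = 17.4346 m/s.
Reaction distance = 17.4346 × 1.88 = 32.777 m.
Braking distance needed to stop: v²/(2a) = 303.965 / 12.200 = 24.915 m, so total needed = 32.777 + 24.915 = 57.692 m > 42 m — it cannot stop.
Distance remaining when braking begins: 42 − 32.777 = 9.223 m.
v² = v₀² − 2a·d = 303.965 − 2 × 6.100 × 9.223 = 191.444 m²/s².
v = √191.444 = 13.836 m/s.

No — it strikes the obstacle at 13.8 m/s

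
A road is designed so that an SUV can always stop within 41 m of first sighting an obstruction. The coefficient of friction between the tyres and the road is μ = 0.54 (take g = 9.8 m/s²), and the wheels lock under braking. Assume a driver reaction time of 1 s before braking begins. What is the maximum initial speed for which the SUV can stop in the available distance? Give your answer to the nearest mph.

Maximum speed ≈ 36 mph

a = μg = 0.54 × 9.8 = 5.292 m/s².
Stopping distance: v·t_r + v²/(2a) = 41 with t_r = 1 s and a = 5.292 m/s².
So v² + 10.584 v − 433.94 = 0.
Positive root: v = −a·t_r + √((a·t_r)² + 2a·d) = −5.292 + √(28.005 + 433.94) = 16.2009 m/s.
16.2009 m/s ÷ 0.44704 = 36.240 mph.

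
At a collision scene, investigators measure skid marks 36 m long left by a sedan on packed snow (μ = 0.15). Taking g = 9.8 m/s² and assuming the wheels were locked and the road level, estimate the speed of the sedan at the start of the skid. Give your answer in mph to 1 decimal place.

Initial speed ≈ 23.0 mph

Deceleration a = μg = 0.15 × 9.8 = 1.470 m/s².
v = √(2a·d) = √(2 × 1.470 × 36) = √105.840 = 10.2879 m/s.
= 10.2879 ÷ 0.44704 = 23.013 mph.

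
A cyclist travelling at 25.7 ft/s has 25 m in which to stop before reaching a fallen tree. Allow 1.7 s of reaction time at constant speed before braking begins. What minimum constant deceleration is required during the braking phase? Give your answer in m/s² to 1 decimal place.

25.7 ft/s × 0.3048 = 7.8334 m/s.
Distance covered during reaction = 7.8334 × 1.7 = 13.317 m.
Distance available for braking: 25 − 13.317 = 11.683 m.
v² = 2a·d ⇒ a = v²/(2d) = 7.8334² / (2 × 11.683) = 61.362 / 23.366 = 2.6261 m/s².

Required deceleration ≈ 2.6 m/s²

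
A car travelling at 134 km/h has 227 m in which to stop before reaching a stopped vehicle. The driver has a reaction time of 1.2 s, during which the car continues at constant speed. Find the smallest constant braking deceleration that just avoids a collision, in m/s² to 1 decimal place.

Required deceleration ≈ 3.8 m/s²

134 km/h ÷ 3.6 = 37.2222 m/s.
Distance covered during reaction = 37.2222 × 1.2 = 44.667 m.
Distance available for braking: 227 − 44.667 = 182.333 m.
v² = 2a·d ⇒ a = v²/(2d) = 37.2222² / (2 × 182.333) = 1385.492 / 364.666 = 3.7993 m/s².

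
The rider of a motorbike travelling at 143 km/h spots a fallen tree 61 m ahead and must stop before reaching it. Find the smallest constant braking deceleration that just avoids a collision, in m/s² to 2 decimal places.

143 km/h ÷ 3.6 = 39.7222 m/s.
v² = 2a·d ⇒ a = v²/(2d) = 39.7222² / (2 × 61.000) = 1577.853 / 122.000 = 12.9332 m/s².

Required deceleration ≈ 12.93 m/s²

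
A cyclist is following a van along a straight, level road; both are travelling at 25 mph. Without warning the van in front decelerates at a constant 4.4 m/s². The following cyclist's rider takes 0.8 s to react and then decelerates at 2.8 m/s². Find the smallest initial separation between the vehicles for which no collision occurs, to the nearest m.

25 mph × 0.44704 = 11.1760 m/s.
Leader travels v²/(2a_L) = 124.903 / 8.800 = 14.194 m before stopping.
Follower covers v·t_r = 11.1760 × 0.8 = 8.941 m while reacting, then v²/(2a_F) = 124.903 / 5.600 = 22.304 m while braking, for a total of 8.941 + 22.304 = 31.245 m.
Since a_F ≤ a_L and the follower starts braking later, the follower is never slower than the leader, so the closest approach is when both have stopped.
Minimum gap = 31.245 − 14.194 = 17.051 m.

Minimum gap ≈ 17 m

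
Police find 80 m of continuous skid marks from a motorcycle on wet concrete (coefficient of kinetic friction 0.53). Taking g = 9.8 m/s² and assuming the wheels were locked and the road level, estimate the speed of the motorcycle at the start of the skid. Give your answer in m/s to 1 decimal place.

Deceleration a = μg = 0.53 × 9.8 = 5.194 m/s².
v = √(2a·d) = √(2 × 5.194 × 80) = √831.040 = 28.8278 m/s.

Initial speed ≈ 28.8 m/s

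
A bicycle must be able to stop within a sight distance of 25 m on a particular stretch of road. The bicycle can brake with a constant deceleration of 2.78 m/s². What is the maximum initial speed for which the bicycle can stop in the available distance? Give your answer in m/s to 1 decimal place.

v²/(2a) = d ⇒ v = √(2 × 2.780 × 25) = √139.00 = 11.7898 m/s.

Maximum speed ≈ 11.8 m/s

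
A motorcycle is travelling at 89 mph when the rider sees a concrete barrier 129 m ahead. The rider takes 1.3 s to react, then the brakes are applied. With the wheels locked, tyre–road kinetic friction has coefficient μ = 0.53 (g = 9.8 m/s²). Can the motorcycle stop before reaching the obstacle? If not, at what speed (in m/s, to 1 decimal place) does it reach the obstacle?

89 mph × 0.44704 = 39.7866 m/s.
a = μg = 0.53 × 9.8 = 5.194 m/s².
Reaction distance = 39.7866 × 1.3 = 51.723 m.
Braking distance needed to stop: v²/(2a) = 1582.974 / 10.388 = 152.385 m, so total needed = 51.723 + 152.385 = 204.108 m > 129 m — it cannot stop.
Distance remaining when braking begins: 129 − 51.723 = 77.277 m.
v² = v₀² − 2a·d = 1582.974 − 2 × 5.194 × 77.277 = 780.221 m²/s².
v = √780.221 = 27.932 m/s.

No — it strikes the obstacle at 27.9 m/s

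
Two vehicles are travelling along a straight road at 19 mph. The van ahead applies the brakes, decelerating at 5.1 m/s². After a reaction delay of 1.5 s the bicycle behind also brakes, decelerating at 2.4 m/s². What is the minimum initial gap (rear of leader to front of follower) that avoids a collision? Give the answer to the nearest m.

19 mph × 0.44704 = 8.4938 m/s.
Leader travels v²/(2a_L) = 72.145 / 10.200 = 7.073 m before stopping.
Follower covers v·t_r = 8.4938 × 1.5 = 12.741 m while reacting, then v²/(2a_F) = 72.145 / 4.800 = 15.030 m while braking, for a total of 12.741 + 15.030 = 27.771 m.
Since a_F ≤ a_L and the follower starts braking later, the follower is never slower than the leader, so the closest approach is when both have stopped.
Minimum gap = 27.771 − 7.073 = 20.698 m.

Minimum gap ≈ 21 m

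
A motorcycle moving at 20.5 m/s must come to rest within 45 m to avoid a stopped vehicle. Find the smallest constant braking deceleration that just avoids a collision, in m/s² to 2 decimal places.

Required deceleration ≈ 4.67 m/s²

v² = 2a·d ⇒ a = v²/(2d) = 20.5000² / (2 × 45.000) = 420.250 / 90.000 = 4.6694 m/s².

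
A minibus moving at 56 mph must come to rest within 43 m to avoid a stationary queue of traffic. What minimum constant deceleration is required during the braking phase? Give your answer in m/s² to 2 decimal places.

Required deceleration ≈ 7.29 m/s²

56 mph × 0.44704 = 25.0342 m/s.
v² = 2a·d ⇒ a = v²/(2d) = 25.0342² / (2 × 43.000) = 626.711 / 86.000 = 7.2873 m/s².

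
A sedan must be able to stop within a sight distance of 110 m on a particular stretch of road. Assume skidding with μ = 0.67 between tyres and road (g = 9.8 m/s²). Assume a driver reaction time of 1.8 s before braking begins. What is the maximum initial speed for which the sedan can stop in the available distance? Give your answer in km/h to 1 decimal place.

Maximum speed ≈ 100.7 km/h

a = μg = 0.67 × 9.8 = 6.566 m/s².
Stopping distance: v·t_r + v²/(2a) = 110 with t_r = 1.8 s and a = 6.566 m/s².
So v² + 23.638 v − 1444.52 = 0.
Positive root: v = −a·t_r + √((a·t_r)² + 2a·d) = −11.819 + √(139.689 + 1444.52) = 27.9831 m/s.
27.9831 m/s × 3.6 = 100.739 km/h.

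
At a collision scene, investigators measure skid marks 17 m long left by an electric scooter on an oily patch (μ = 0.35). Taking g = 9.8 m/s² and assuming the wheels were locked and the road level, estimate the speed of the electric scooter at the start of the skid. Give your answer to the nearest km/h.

Initial speed ≈ 39 km/h

Deceleration a = μg = 0.35 × 9.8 = 3.430 m/s².
v = √(2a·d) = √(2 × 3.430 × 17) = √116.620 = 10.7991 m/s.
= 10.7991 × 3.6 = 38.877 km/h.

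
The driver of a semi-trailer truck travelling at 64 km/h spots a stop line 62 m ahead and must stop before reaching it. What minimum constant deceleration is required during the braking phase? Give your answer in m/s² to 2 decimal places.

64 km/h ÷ 3.6 = 17.7778 m/s.
v² = 2a·d ⇒ a = v²/(2d) = 17.7778² / (2 × 62.000) = 316.050 / 124.000 = 2.5488 m/s².

Required deceleration ≈ 2.55 m/s²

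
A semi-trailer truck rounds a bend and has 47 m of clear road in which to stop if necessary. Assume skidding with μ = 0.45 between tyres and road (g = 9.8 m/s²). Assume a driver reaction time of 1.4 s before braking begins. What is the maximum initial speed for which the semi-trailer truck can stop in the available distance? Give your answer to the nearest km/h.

Maximum speed ≈ 54 km/h

a = μg = 0.45 × 9.8 = 4.410 m/s².
Stopping distance: v·t_r + v²/(2a) = 47 with t_r = 1.4 s and a = 4.410 m/s².
So v² + 12.348 v − 414.54 = 0.
Positive root: v = −a·t_r + √((a·t_r)² + 2a·d) = −6.174 + √(38.118 + 414.54) = 15.1018 m/s.
15.1018 m/s × 3.6 = 54.366 km/h.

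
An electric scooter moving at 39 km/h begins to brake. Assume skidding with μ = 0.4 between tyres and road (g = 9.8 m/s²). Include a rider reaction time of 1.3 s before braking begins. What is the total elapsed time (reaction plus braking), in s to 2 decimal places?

Total time ≈ 4.06 s

39 km/h ÷ 3.6 = 10.8333 m/s.
a = μg = 0.4 × 9.8 = 3.920 m/s².
Braking time = v/a = 10.8333 / 3.920 = 2.764 s.
Total = 1.3 + 2.764 = 4.064 s.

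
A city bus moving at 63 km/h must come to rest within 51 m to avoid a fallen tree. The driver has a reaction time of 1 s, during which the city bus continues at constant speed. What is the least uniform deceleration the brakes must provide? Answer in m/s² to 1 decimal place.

63 km/h ÷ 3.6 = 17.5000 m/s.
Distance covered during reaction = 17.5000 × 1 = 17.500 m.
Distance available for braking: 51 − 17.500 = 33.500 m.
v² = 2a·d ⇒ a = v²/(2d) = 17.5000² / (2 × 33.500) = 306.250 / 67.000 = 4.5709 m/s².

Required deceleration ≈ 4.6 m/s²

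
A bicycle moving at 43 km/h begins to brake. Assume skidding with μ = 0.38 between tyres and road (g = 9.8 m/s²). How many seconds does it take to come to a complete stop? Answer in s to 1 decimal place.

43 km/h ÷ 3.6 = 11.9444 m/s.
a = μg = 0.38 × 9.8 = 3.724 m/s².
Braking time = v/a = 11.9444 / 3.724 = 3.207 s.

Braking time ≈ 3.2 s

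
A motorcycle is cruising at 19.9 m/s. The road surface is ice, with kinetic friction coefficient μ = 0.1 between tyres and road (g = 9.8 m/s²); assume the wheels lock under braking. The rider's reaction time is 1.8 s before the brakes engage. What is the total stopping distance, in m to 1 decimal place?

a = μg = 0.1 × 9.8 = 0.980 m/s².
Reaction distance = v·t_r = 19.9000 × 1.8 = 35.820 m.
Braking distance = v²/(2a) = 19.9000² / (2 × 0.980) = 396.010 / 1.960 = 202.046 m.
Total = 35.820 + 202.046 = 237.866 m.

Total stopping distance ≈ 237.9 m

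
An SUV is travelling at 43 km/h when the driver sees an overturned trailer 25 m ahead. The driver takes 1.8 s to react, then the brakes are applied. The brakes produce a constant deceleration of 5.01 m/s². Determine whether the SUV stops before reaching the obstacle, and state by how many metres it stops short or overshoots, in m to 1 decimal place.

No — it overshoots by 10.7 m

43 km/h ÷ 3.6 = 11.9444 m/s.
Reaction distance = 11.9444 × 1.8 = 21.500 m.
Braking distance = v²/(2a) = 142.669 / 10.020 = 14.238 m.
Total stopping distance = 21.500 + 14.238 = 35.738 m, vs 25 m available — it cannot stop in time and overshoots by 35.738 − 25 = 10.738 m.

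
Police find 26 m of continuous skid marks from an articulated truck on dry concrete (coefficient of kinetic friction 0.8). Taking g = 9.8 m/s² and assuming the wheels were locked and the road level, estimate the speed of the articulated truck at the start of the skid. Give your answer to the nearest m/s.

Initial speed ≈ 20 m/s

Deceleration a = μg = 0.8 × 9.8 = 7.840 m/s².
v = √(2a·d) = √(2 × 7.840 × 26) = √407.680 = 20.1911 m/s.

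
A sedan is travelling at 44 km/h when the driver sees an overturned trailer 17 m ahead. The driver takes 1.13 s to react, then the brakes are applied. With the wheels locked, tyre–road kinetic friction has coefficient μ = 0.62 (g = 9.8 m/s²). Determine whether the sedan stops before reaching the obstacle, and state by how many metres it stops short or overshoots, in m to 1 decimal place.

No — it overshoots by 9.1 m

44 km/h ÷ 3.6 = 12.2222 m/s.
a = μg = 0.62 × 9.8 = 6.076 m/s².
Reaction distance = 12.2222 × 1.13 = 13.811 m.
Braking distance = v²/(2a) = 149.382 / 12.152 = 12.293 m.
Total stopping distance = 13.811 + 12.293 = 26.104 m, vs 17 m available — it cannot stop in time and overshoots by 26.104 − 17 = 9.104 m.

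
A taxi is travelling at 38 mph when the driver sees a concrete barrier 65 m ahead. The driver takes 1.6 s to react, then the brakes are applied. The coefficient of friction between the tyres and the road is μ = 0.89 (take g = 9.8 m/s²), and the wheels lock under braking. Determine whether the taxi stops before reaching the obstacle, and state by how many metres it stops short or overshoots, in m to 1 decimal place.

38 mph × 0.44704 = 16.9875 m/s.
a = μg = 0.89 × 9.8 = 8.722 m/s².
Reaction distance = 16.9875 × 1.6 = 27.180 m.
Braking distance = v²/(2a) = 288.575 / 17.444 = 16.543 m.
Total stopping distance = 27.180 + 16.543 = 43.723 m, vs 65 m available — it stops with 65 − 43.723 = 21.277 m to spare.

Yes — it stops 21.3 m short of the obstacle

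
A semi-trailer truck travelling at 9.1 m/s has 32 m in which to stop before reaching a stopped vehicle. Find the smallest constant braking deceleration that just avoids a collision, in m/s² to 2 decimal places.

Required deceleration ≈ 1.29 m/s²

v² = 2a·d ⇒ a = v²/(2d) = 9.1000² / (2 × 32.000) = 82.810 / 64.000 = 1.2939 m/s².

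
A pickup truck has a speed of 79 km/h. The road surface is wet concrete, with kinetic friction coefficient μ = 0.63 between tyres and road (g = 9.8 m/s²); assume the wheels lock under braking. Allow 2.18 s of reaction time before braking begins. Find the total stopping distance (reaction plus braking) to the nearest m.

Total stopping distance ≈ 87 m

79 km/h ÷ 3.6 = 21.9444 m/s.
a = μg = 0.63 × 9.8 = 6.174 m/s².
Reaction distance = v·t_r = 21.9444 × 2.18 = 47.839 m.
Braking distance = v²/(2a) = 21.9444² / (2 × 6.174) = 481.557 / 12.348 = 38.999 m.
Total = 47.839 + 38.999 = 86.838 m.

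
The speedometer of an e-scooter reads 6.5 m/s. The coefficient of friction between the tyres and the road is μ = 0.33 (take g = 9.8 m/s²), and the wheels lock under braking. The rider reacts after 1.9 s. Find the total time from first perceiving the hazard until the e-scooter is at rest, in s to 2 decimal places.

a = μg = 0.33 × 9.8 = 3.234 m/s².
Braking time = v/a = 6.5000 / 3.234 = 2.010 s.
Total = 1.9 + 2.010 = 3.910 s.

Total time ≈ 3.91 s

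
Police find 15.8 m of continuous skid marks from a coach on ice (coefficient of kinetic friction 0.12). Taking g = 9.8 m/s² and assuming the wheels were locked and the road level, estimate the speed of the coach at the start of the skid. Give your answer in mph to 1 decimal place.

Deceleration a = μg = 0.12 × 9.8 = 1.176 m/s².
v = √(2a·d) = √(2 × 1.176 × 15.8) = √37.162 = 6.0961 m/s.
= 6.0961 ÷ 0.44704 = 13.637 mph.

Initial speed ≈ 13.6 mph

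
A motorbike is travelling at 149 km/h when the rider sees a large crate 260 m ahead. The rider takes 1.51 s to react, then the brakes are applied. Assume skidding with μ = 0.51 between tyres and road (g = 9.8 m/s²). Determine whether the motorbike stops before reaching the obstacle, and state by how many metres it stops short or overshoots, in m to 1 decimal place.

Yes — it stops 26.1 m short of the obstacle

149 km/h ÷ 3.6 = 41.3889 m/s.
a = μg = 0.51 × 9.8 = 4.998 m/s².
Reaction distance = 41.3889 × 1.51 = 62.497 m.
Braking distance = v²/(2a) = 1713.041 / 9.996 = 171.373 m.
Total stopping distance = 62.497 + 171.373 = 233.870 m, vs 260 m available — it stops with 260 − 233.870 = 26.130 m to spare.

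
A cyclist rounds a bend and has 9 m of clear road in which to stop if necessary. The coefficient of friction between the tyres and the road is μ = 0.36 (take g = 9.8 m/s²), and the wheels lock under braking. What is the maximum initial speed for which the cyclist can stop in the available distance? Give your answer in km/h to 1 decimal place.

a = μg = 0.36 × 9.8 = 3.528 m/s².
v²/(2a) = d ⇒ v = √(2 × 3.528 × 9) = √63.50 = 7.9687 m/s.
7.9687 m/s × 3.6 = 28.687 km/h.

Maximum speed ≈ 28.7 km/h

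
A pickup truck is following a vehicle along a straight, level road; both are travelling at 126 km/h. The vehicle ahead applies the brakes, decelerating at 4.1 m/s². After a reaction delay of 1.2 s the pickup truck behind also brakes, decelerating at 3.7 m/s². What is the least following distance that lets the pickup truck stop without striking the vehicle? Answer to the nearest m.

Minimum gap ≈ 58 m

126 km/h ÷ 3.6 = 35.0000 m/s.
Leader travels v²/(2a_L) = 1225.000 / 8.200 = 149.390 m before stopping.
Follower covers v·t_r = 35.0000 × 1.2 = 42.000 m while reacting, then v²/(2a_F) = 1225.000 / 7.400 = 165.541 m while braking, for a total of 42.000 + 165.541 = 207.541 m.
Since a_F ≤ a_L and the follower starts braking later, the follower is never slower than the leader, so the closest approach is when both have stopped.
Minimum gap = 207.541 − 149.390 = 58.151 m.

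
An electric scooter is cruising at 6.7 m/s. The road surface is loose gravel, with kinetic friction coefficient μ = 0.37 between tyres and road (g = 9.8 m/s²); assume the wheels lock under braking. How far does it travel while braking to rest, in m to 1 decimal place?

a = μg = 0.37 × 9.8 = 3.626 m/s².
Braking distance = v²/(2a) = 6.7000² / (2 × 3.626) = 44.890 / 7.252 = 6.190 m.

Braking distance ≈ 6.2 m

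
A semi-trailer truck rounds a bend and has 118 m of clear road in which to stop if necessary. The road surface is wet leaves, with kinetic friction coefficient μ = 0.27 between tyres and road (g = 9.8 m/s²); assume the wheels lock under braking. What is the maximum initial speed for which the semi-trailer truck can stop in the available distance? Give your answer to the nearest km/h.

Maximum speed ≈ 90 km/h

a = μg = 0.27 × 9.8 = 2.646 m/s².
v²/(2a) = d ⇒ v = √(2 × 2.646 × 118) = √624.46 = 24.9892 m/s.
24.9892 m/s × 3.6 = 89.961 km/h.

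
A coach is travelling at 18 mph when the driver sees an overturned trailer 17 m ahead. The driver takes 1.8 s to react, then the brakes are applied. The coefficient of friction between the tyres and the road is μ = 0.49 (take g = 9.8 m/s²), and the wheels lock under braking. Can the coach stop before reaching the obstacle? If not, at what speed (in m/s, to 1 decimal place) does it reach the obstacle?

No — it strikes the obstacle at 6.4 m/s

18 mph × 0.44704 = 8.0467 m/s.
a = μg = 0.49 × 9.8 = 4.802 m/s².
Reaction distance = 8.0467 × 1.8 = 14.484 m.
Braking distance needed to stop: v²/(2a) = 64.749 / 9.604 = 6.742 m, so total needed = 14.484 + 6.742 = 21.226 m > 17 m — it cannot stop.
Distance remaining when braking begins: 17 − 14.484 = 2.516 m.
v² = v₀² − 2a·d = 64.749 − 2 × 4.802 × 2.516 = 40.585 m²/s².
v = √40.585 = 6.371 m/s.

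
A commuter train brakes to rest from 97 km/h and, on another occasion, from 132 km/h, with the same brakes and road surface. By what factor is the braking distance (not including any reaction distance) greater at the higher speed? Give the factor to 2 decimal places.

Braking distance d = v²/(2a), so with a fixed, d ∝ v².
Factor = (132/97)² = 1.3608² = 1.8518.

Factor ≈ 1.85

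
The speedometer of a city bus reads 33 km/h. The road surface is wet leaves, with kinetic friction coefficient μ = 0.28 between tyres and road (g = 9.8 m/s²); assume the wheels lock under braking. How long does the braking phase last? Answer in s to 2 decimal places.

33 km/h ÷ 3.6 = 9.1667 m/s.
a = μg = 0.28 × 9.8 = 2.744 m/s².
Braking time = v/a = 9.1667 / 2.744 = 3.341 s.

Braking time ≈ 3.34 s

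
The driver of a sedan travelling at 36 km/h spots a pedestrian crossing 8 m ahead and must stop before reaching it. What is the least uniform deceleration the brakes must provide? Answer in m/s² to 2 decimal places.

36 km/h ÷ 3.6 = 10.0000 m/s.
v² = 2a·d ⇒ a = v²/(2d) = 10.0000² / (2 × 8.000) = 100.000 / 16.000 = 6.2500 m/s².

Required deceleration ≈ 6.25 m/s²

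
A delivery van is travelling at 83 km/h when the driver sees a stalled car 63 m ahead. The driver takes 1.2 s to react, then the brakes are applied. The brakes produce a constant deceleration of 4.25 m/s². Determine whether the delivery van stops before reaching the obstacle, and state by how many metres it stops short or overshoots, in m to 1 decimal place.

No — it overshoots by 27.2 m

83 km/h ÷ 3.6 = 23.0556 m/s.
Reaction distance = 23.0556 × 1.2 = 27.667 m.
Braking distance = v²/(2a) = 531.561 / 8.500 = 62.537 m.
Total stopping distance = 27.667 + 62.537 = 90.204 m, vs 63 m available — it cannot stop in time and overshoots by 90.204 − 63 = 27.204 m.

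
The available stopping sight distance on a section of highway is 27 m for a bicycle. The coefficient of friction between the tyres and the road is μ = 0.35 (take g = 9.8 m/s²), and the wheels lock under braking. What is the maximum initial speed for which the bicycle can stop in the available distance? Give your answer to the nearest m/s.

a = μg = 0.35 × 9.8 = 3.430 m/s².
v²/(2a) = d ⇒ v = √(2 × 3.430 × 27) = √185.22 = 13.6096 m/s.

Maximum speed ≈ 14 m/s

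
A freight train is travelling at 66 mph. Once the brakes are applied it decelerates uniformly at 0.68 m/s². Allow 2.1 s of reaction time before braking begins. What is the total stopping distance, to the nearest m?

66 mph × 0.44704 = 29.5046 m/s.
Reaction distance = v·t_r = 29.5046 × 2.1 = 61.960 m.
Braking distance = v²/(2a) = 29.5046² / (2 × 0.680) = 870.521 / 1.360 = 640.089 m.
Total = 61.960 + 640.089 = 702.049 m.

Total stopping distance ≈ 702 m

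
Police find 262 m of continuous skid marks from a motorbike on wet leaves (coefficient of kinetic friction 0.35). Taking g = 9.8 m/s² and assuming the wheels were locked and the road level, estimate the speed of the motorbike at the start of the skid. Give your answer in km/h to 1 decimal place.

Deceleration a = μg = 0.35 × 9.8 = 3.430 m/s².
v = √(2a·d) = √(2 × 3.430 × 262) = √1797.320 = 42.3948 m/s.
= 42.3948 × 3.6 = 152.621 km/h.

Initial speed ≈ 152.6 km/h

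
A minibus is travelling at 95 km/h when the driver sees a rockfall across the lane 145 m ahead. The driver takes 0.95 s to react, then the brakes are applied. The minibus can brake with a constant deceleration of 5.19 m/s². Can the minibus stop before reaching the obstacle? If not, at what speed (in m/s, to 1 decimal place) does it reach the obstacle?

95 km/h ÷ 3.6 = 26.3889 m/s.
Reaction distance = 26.3889 × 0.95 = 25.069 m.
Braking distance = v²/(2a) = 696.374 / 10.380 = 67.088 m.
Total stopping distance = 25.069 + 67.088 = 92.157 m, vs 145 m available — it stops with 145 − 92.157 = 52.843 m to spare.

Yes — it stops about 52.8 m short of the obstacle, so it never reaches it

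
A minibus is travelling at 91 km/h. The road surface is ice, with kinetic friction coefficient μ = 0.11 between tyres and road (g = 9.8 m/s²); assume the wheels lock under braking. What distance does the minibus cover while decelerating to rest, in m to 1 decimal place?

91 km/h ÷ 3.6 = 25.2778 m/s.
a = μg = 0.11 × 9.8 = 1.078 m/s².
Braking distance = v²/(2a) = 25.2778² / (2 × 1.078) = 638.967 / 2.156 = 296.367 m.

Braking distance ≈ 296.4 m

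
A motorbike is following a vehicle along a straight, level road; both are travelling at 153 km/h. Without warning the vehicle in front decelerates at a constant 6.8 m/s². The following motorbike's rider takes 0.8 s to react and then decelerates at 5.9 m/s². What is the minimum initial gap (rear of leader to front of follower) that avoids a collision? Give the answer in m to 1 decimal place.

Minimum gap ≈ 54.3 m

153 km/h ÷ 3.6 = 42.5000 m/s.
Leader travels v²/(2a_L) = 1806.250 / 13.600 = 132.812 m before stopping.
Follower covers v·t_r = 42.5000 × 0.8 = 34.000 m while reacting, then v²/(2a_F) = 1806.250 / 11.800 = 153.072 m while braking, for a total of 34.000 + 153.072 = 187.072 m.
Since a_F ≤ a_L and the follower starts braking later, the follower is never slower than the leader, so the closest approach is when both have stopped.
Minimum gap = 187.072 − 132.812 = 54.260 m.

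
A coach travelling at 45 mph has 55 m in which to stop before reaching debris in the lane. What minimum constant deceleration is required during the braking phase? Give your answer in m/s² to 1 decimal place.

45 mph × 0.44704 = 20.1168 m/s.
v² = 2a·d ⇒ a = v²/(2d) = 20.1168² / (2 × 55.000) = 404.686 / 110.000 = 3.6790 m/s².

Required deceleration ≈ 3.7 m/s²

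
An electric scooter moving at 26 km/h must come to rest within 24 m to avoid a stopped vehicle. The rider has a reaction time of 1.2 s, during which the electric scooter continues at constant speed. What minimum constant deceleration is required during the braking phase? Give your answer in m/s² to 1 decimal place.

26 km/h ÷ 3.6 = 7.2222 m/s.
Distance covered during reaction = 7.2222 × 1.2 = 8.667 m.
Distance available for braking: 24 − 8.667 = 15.333 m.
v² = 2a·d ⇒ a = v²/(2d) = 7.2222² / (2 × 15.333) = 52.160 / 30.666 = 1.7009 m/s².

Required deceleration ≈ 1.7 m/s²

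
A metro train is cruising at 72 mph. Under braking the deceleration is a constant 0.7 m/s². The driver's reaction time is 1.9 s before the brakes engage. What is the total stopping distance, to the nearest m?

72 mph × 0.44704 = 32.1869 m/s.
Reaction distance = v·t_r = 32.1869 × 1.9 = 61.155 m.
Braking distance = v²/(2a) = 32.1869² / (2 × 0.700) = 1035.997 / 1.400 = 739.998 m.
Total = 61.155 + 739.998 = 801.153 m.

Total stopping distance ≈ 801 m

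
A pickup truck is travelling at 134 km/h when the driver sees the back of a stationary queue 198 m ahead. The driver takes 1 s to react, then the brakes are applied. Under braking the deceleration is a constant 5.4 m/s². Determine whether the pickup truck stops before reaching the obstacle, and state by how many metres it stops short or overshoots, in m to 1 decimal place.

134 km/h ÷ 3.6 = 37.2222 m/s.
Reaction distance = 37.2222 × 1 = 37.222 m.
Braking distance = v²/(2a) = 1385.492 / 10.800 = 128.286 m.
Total stopping distance = 37.222 + 128.286 = 165.508 m, vs 198 m available — it stops with 198 − 165.508 = 32.492 m to spare.

Yes — it stops 32.5 m short of the obstacle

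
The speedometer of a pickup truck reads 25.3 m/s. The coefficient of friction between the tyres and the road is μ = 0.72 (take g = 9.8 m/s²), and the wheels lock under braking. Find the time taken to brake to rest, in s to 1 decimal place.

Braking time ≈ 3.6 s

a = μg = 0.72 × 9.8 = 7.056 m/s².
Braking time = v/a = 25.3000 / 7.056 = 3.586 s.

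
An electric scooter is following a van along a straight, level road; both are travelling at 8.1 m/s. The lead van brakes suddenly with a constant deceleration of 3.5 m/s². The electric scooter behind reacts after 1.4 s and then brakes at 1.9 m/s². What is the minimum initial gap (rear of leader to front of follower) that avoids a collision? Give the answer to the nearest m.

Leader travels v²/(2a_L) = 65.610 / 7.000 = 9.373 m before stopping.
Follower covers v·t_r = 8.1000 × 1.4 = 11.340 m while reacting, then v²/(2a_F) = 65.610 / 3.800 = 17.266 m while braking, for a total of 11.340 + 17.266 = 28.606 m.
Since a_F ≤ a_L and the follower starts braking later, the follower is never slower than the leader, so the closest approach is when both have stopped.
Minimum gap = 28.606 − 9.373 = 19.233 m.

Minimum gap ≈ 19 m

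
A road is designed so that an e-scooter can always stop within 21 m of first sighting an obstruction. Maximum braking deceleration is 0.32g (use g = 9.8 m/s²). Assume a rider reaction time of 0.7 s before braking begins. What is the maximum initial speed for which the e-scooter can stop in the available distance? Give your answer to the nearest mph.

a = 0.32 × 9.8 = 3.136 m/s².
Stopping distance: v·t_r + v²/(2a) = 21 with t_r = 0.7 s and a = 3.136 m/s².
So v² + 4.390 v − 131.71 = 0.
Positive root: v = −a·t_r + √((a·t_r)² + 2a·d) = −2.195 + √(4.818 + 131.71) = 9.4895 m/s.
9.4895 m/s ÷ 0.44704 = 21.227 mph.

Maximum speed ≈ 21 mph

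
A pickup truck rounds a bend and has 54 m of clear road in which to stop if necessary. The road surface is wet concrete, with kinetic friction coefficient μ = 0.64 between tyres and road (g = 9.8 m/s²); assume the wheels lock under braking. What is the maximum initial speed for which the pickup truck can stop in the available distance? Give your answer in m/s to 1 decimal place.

a = μg = 0.64 × 9.8 = 6.272 m/s².
v²/(2a) = d ⇒ v = √(2 × 6.272 × 54) = √677.38 = 26.0265 m/s.

Maximum speed ≈ 26.0 m/s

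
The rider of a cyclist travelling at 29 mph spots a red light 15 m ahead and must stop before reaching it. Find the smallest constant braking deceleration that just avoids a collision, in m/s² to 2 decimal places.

29 mph × 0.44704 = 12.9642 m/s.
v² = 2a·d ⇒ a = v²/(2d) = 12.9642² / (2 × 15.000) = 168.070 / 30.000 = 5.6023 m/s².

Required deceleration ≈ 5.60 m/s²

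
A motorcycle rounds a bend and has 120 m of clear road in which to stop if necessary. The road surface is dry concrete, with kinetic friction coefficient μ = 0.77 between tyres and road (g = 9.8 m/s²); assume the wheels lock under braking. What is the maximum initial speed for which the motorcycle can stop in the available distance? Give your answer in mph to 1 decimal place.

Maximum speed ≈ 95.2 mph

a = μg = 0.77 × 9.8 = 7.546 m/s².
v²/(2a) = d ⇒ v = √(2 × 7.546 × 120) = √1811.04 = 42.5563 m/s.
42.5563 m/s ÷ 0.44704 = 95.196 mph.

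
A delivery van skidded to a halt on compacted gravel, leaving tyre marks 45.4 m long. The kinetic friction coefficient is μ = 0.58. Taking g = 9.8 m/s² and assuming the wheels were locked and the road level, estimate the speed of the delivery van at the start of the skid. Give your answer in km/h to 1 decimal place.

Initial speed ≈ 81.8 km/h

Deceleration a = μg = 0.58 × 9.8 = 5.684 m/s².
v = √(2a·d) = √(2 × 5.684 × 45.4) = √516.107 = 22.7180 m/s.
= 22.7180 × 3.6 = 81.785 km/h.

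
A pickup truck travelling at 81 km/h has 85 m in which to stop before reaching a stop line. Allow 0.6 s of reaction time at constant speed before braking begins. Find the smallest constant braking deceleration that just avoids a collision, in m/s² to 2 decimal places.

81 km/h ÷ 3.6 = 22.5000 m/s.
Distance covered during reaction = 22.5000 × 0.6 = 13.500 m.
Distance available for braking: 85 − 13.500 = 71.500 m.
v² = 2a·d ⇒ a = v²/(2d) = 22.5000² / (2 × 71.500) = 506.250 / 143.000 = 3.5402 m/s².

Required deceleration ≈ 3.54 m/s²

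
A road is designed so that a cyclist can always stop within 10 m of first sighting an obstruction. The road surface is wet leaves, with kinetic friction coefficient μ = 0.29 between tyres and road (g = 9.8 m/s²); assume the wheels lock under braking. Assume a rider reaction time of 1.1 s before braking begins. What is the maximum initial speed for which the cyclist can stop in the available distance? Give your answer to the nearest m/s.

Maximum speed ≈ 5 m/s

a = μg = 0.29 × 9.8 = 2.842 m/s².
Stopping distance: v·t_r + v²/(2a) = 10 with t_r = 1.1 s and a = 2.842 m/s².
So v² + 6.252 v − 56.84 = 0.
Positive root: v = −a·t_r + √((a·t_r)² + 2a·d) = −3.126 + √(9.772 + 56.84) = 5.0356 m/s.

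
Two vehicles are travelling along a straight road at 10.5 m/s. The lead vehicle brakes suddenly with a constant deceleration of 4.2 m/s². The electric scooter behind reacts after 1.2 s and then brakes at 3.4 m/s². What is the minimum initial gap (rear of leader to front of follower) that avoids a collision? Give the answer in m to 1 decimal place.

Leader travels v²/(2a_L) = 110.250 / 8.400 = 13.125 m before stopping.
Follower covers v·t_r = 10.5000 × 1.2 = 12.600 m while reacting, then v²/(2a_F) = 110.250 / 6.800 = 16.213 m while braking, for a total of 12.600 + 16.213 = 28.813 m.
Since a_F ≤ a_L and the follower starts braking later, the follower is never slower than the leader, so the closest approach is when both have stopped.
Minimum gap = 28.813 − 13.125 = 15.688 m.

Minimum gap ≈ 15.7 m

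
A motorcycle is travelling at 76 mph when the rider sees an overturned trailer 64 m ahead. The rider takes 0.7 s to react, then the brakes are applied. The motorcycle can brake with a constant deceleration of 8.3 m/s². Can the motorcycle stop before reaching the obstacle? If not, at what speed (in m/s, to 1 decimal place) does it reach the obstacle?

No — it strikes the obstacle at 22.1 m/s

76 mph × 0.44704 = 33.9750 m/s.
Reaction distance = 33.9750 × 0.7 = 23.782 m.
Braking distance needed to stop: v²/(2a) = 1154.301 / 16.600 = 69.536 m, so total needed = 23.782 + 69.536 = 93.318 m > 64 m — it cannot stop.
Distance remaining when braking begins: 64 − 23.782 = 40.218 m.
v² = v₀² − 2a·d = 1154.301 − 2 × 8.300 × 40.218 = 486.682 m²/s².
v = √486.682 = 22.061 m/s.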